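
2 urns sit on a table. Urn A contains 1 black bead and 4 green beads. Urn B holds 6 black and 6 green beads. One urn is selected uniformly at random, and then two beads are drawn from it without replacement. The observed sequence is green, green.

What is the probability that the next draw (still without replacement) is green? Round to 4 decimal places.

0.5934

Compute the likelihood of the observed sequence for each case: P(data | urn A) = (4/5)(3/4) = 3/5; P(data | urn B) = (6/12)(5/11) = 5/22.
Multiplying each by its prior: 1/2 · 3/5 = 3/10, 1/2 · 5/22 = 5/44; these sum to 91/220.
Normalising, the posterior is P(urn A | data) = 66/91, P(urn B | data) = 25/91.
So P(green next | data) = Σ P(green next | H) P(H | data) = (2/3)(66/91) + (2/5)(25/91) = 54/91.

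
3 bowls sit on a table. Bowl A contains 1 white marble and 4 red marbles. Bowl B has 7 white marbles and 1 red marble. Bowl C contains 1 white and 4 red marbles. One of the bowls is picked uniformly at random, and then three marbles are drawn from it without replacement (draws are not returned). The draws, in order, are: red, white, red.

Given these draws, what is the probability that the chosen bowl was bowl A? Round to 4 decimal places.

0.5000

For each hypothesis, P(data | H) works out to: P(data | bowl A) = (4/5)(1/4)(3/3) = 1/5; P(data | bowl B) = (1/8)(7/7)(0/6) = 0; P(data | bowl C) = (4/5)(1/4)(3/3) = 1/5.
Multiplying each by its prior: 1/3 · 1/5 = 1/15, 1/3 · 0 = 0, 1/3 · 1/5 = 1/15; with total 2/15.
Hence P(bowl A | data) = (1/15) / (2/15) = 1/2.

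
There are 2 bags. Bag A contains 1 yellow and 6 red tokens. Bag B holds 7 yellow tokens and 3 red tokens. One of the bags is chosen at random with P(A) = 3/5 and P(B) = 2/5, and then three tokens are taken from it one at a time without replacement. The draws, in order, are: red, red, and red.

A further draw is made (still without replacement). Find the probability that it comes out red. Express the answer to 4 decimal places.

For each hypothesis, P(data | H) works out to: P(data | bag A) = (6/7)(5/6)(4/5) = 0.57143; P(data | bag B) = (3/10)(2/9)(1/8) = 0.0083333.
Weighting by the prior gives 3/5 · 0.57143 = 0.34286, 2/5 · 0.0083333 = 0.0033333; these sum to 0.34619.
Normalising, the posterior is P(bag A | data) = 0.99037, P(bag B | data) = 0.0096286.
Averaging over the posterior, P(red next | data) = (3/4)(0.99037) + (0)(0.0096286) = 0.74278.

0.7428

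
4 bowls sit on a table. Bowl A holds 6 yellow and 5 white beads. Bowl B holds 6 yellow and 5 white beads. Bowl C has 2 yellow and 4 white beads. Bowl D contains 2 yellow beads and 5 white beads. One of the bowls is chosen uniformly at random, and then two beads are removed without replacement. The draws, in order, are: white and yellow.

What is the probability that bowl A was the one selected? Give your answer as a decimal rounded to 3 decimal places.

0.260

Under each hypothesis, the probability of the observed sequence is: P(data | bowl A) = (5/11)(6/10) = 0.27273; P(data | bowl B) = (5/11)(6/10) = 0.27273; P(data | bowl C) = (4/6)(2/5) = 0.26667; P(data | bowl D) = (5/7)(2/6) = 0.2381.
Weighting by the prior gives 1/4 · 0.27273 = 0.068182, 1/4 · 0.27273 = 0.068182, 1/4 · 0.26667 = 0.066667, 1/4 · 0.2381 = 0.059524; these sum to 0.26255.
Hence P(bowl A | data) = (0.068182) / (0.26255) = 0.25969.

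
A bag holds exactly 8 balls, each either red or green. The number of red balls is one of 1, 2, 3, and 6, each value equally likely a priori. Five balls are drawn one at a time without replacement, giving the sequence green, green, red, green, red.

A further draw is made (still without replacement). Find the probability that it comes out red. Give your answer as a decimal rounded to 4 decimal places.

The likelihood of the observed sequence under each hypothesis: P(data | r = 1) = (7/8)(6/7)(1/6)(5/5)(0/4) = 0; P(data | r = 2) = (6/8)(5/7)(2/6)(4/5)(1/4) = 1/28; P(data | r = 3) = (5/8)(4/7)(3/6)(3/5)(2/4) = 3/56; P(data | r = 6) = (2/8)(1/7)(6/6)(0/5) = 0.
The prior-weighted likelihoods are 1/4 · 0 = 0, 1/4 · 1/28 = 1/112, 1/4 · 3/56 = 3/224, 1/4 · 0 = 0; with total 5/224.
Normalising, the posterior is P(r = 1 | data) = 0, P(r = 2 | data) = 2/5, P(r = 3 | data) = 3/5, P(r = 6 | data) = 0.
The predictive probability is P(red next | data) = (0)(2/5) + (1/3)(3/5) = 1/5.

0.2000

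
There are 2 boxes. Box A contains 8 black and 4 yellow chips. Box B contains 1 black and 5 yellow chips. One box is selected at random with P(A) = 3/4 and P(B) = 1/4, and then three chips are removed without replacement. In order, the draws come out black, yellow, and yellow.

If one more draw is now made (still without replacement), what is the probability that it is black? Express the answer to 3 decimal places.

For each hypothesis, P(data | H) works out to: P(data | box A) = (8/12)(4/11)(3/10) = 0.072727; P(data | box B) = (1/6)(5/5)(4/4) = 0.16667.
Multiplying each by its prior: 3/4 · 0.072727 = 0.054545, 1/4 · 0.16667 = 0.041667; these sum to 0.096212.
Dividing through by the total gives posterior P(box A | data) = 0.56693, P(box B | data) = 0.43307.
Averaging over the posterior, P(black next | data) = (7/9)(0.56693) + (0)(0.43307) = 0.44094.

0.441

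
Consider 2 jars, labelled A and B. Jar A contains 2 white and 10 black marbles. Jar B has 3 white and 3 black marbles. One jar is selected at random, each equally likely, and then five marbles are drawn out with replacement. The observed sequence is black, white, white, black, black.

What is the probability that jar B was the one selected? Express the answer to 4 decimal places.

0.6603

Under each hypothesis, the probability of the observed sequence is: P(data | jar A) = (10/12)(2/12)(2/12)(10/12)(10/12) = 0.016075; P(data | jar B) = (3/6)(3/6)(3/6)(3/6)(3/6) = 0.03125.
Multiplying each by its prior: 1/2 · 0.016075 = 0.0080376, 1/2 · 0.03125 = 0.015625; with total 0.023663.
Therefore the posterior P(jar B | data) = (0.015625) / (0.023663) = 0.66033.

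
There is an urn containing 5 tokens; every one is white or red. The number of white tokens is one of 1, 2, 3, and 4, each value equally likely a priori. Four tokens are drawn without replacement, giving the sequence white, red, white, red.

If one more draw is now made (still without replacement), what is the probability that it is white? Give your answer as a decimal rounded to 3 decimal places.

The likelihood of the observed sequence under each hypothesis: P(data | r = 1) = (1/5)(4/4)(0/3) = 0; P(data | r = 2) = (2/5)(3/4)(1/3)(2/2) = 1/10; P(data | r = 3) = (3/5)(2/4)(2/3)(1/2) = 1/10; P(data | r = 4) = (4/5)(1/4)(3/3)(0/2) = 0.
Multiplying each by its prior: 1/4 · 0 = 0, 1/4 · 1/10 = 1/40, 1/4 · 1/10 = 1/40, 1/4 · 0 = 0; summing to 1/20.
The posterior is then P(r = 1 | data) = 0, P(r = 2 | data) = 1/2, P(r = 3 | data) = 1/2, P(r = 4 | data) = 0.
Averaging over the posterior, P(white next | data) = (0)(1/2) + (1)(1/2) = 1/2.

0.500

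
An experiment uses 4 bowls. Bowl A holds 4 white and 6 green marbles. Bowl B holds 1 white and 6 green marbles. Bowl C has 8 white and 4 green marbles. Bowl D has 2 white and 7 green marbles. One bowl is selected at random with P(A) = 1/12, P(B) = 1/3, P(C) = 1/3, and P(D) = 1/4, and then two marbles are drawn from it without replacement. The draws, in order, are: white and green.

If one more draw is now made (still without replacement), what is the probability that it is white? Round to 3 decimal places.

The likelihood of the observed sequence under each hypothesis: P(data | bowl A) = (4/10)(6/9) = 0.26667; P(data | bowl B) = (1/7)(6/6) = 0.14286; P(data | bowl C) = (8/12)(4/11) = 0.24242; P(data | bowl D) = (2/9)(7/8) = 0.19444.
Weighting by the prior gives 1/12 · 0.26667 = 0.022222, 1/3 · 0.14286 = 0.047619, 1/3 · 0.24242 = 0.080808, 1/4 · 0.19444 = 0.048611; summing to 0.19926.
Normalising, the posterior is P(bowl A | data) = 0.11152, P(bowl B | data) = 0.23898, P(bowl C | data) = 0.40554, P(bowl D | data) = 0.24396.
So P(white next | data) = Σ P(white next | H) P(H | data) = (3/8)(0.11152) + (0)(0.23898) + (7/10)(0.40554) + (1/7)(0.24396) = 0.36055.

0.361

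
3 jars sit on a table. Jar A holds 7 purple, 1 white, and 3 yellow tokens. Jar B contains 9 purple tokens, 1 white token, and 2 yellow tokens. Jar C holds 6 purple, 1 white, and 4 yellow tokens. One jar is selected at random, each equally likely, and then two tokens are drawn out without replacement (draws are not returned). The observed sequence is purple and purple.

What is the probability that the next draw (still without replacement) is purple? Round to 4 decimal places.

0.5960

Compute the likelihood of the observed sequence for each case: P(data | jar A) = (7/11)(6/10) = 21/55; P(data | jar B) = (9/12)(8/11) = 6/11; P(data | jar C) = (6/11)(5/10) = 3/11.
The prior-weighted likelihoods are 1/3 · 21/55 = 7/55, 1/3 · 6/11 = 2/11, 1/3 · 3/11 = 1/11; these sum to 2/5.
Dividing through by the total gives posterior P(jar A | data) = 7/22, P(jar B | data) = 5/11, P(jar C | data) = 5/22.
The predictive probability is P(purple next | data) = (5/9)(7/22) + (7/10)(5/11) + (4/9)(5/22) = 59/99.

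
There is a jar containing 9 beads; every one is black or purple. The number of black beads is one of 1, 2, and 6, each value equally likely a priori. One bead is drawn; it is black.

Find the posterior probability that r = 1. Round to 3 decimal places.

Under each hypothesis, the probability of this draw is: P(data | r = 1) = (1/9) = 1/9; P(data | r = 2) = (2/9) = 2/9; P(data | r = 6) = (6/9) = 2/3.
Weighting by the prior gives 1/3 · 1/9 = 1/27, 1/3 · 2/9 = 2/27, 1/3 · 2/3 = 2/9; summing to 1/3.
By Bayes' rule, P(r = 1 | data) = (1/27) / (1/3) = 1/9.

0.111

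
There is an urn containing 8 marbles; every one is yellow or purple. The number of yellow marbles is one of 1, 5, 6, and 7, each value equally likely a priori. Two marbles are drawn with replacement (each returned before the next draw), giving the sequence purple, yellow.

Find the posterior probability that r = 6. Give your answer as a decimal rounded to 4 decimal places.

Compute the likelihood of the observed sequence for each case: P(data | r = 1) = (7/8)(1/8) = 7/64; P(data | r = 5) = (3/8)(5/8) = 15/64; P(data | r = 6) = (2/8)(6/8) = 3/16; P(data | r = 7) = (1/8)(7/8) = 7/64.
Weighting by the prior gives 1/4 · 7/64 = 7/256, 1/4 · 15/64 = 15/256, 1/4 · 3/16 = 3/64, 1/4 · 7/64 = 7/256; summing to 41/256.
Therefore the posterior P(r = 6 | data) = (3/64) / (41/256) = 12/41.

0.2927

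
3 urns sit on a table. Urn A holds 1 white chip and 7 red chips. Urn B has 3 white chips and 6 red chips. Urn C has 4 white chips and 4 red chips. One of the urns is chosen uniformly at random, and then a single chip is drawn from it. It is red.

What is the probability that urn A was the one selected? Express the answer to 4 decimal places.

Under each hypothesis, the probability of this draw is: P(data | urn A) = (7/8) = 7/8; P(data | urn B) = (6/9) = 2/3; P(data | urn C) = (4/8) = 1/2.
The prior-weighted likelihoods are 1/3 · 7/8 = 7/24, 1/3 · 2/3 = 2/9, 1/3 · 1/2 = 1/6; summing to 49/72.
Hence P(urn A | data) = (7/24) / (49/72) = 3/7.

0.4286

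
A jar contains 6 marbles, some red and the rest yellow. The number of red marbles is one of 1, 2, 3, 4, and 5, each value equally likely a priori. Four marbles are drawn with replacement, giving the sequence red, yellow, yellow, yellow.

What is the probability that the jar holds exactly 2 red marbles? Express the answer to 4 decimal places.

0.3450

For each hypothesis, P(data | H) works out to: P(data | r = 1) = (1/6)(5/6)(5/6)(5/6) = 0.096451; P(data | r = 2) = (2/6)(4/6)(4/6)(4/6) = 0.098765; P(data | r = 3) = (3/6)(3/6)(3/6)(3/6) = 0.0625; P(data | r = 4) = (4/6)(2/6)(2/6)(2/6) = 0.024691; P(data | r = 5) = (5/6)(1/6)(1/6)(1/6) = 0.003858.
Weighting by the prior gives 1/5 · 0.096451 = 0.01929, 1/5 · 0.098765 = 0.019753, 1/5 · 0.0625 = 0.0125, 1/5 · 0.024691 = 0.0049383, 1/5 · 0.003858 = 0.0007716; these sum to 0.057253.
Hence P(r = 2 | data) = (0.019753) / (0.057253) = 0.34501.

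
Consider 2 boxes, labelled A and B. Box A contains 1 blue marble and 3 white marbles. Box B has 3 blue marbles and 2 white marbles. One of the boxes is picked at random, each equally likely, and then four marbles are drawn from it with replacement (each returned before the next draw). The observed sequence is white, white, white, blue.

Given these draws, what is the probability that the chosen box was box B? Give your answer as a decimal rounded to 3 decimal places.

The likelihood of the observed sequence under each hypothesis: P(data | box A) = (3/4)(3/4)(3/4)(1/4) = 0.10547; P(data | box B) = (2/5)(2/5)(2/5)(3/5) = 0.0384.
Multiplying each by its prior: 1/2 · 0.10547 = 0.052734, 1/2 · 0.0384 = 0.0192; summing to 0.071934.
Therefore the posterior P(box B | data) = (0.0192) / (0.071934) = 0.26691.

0.267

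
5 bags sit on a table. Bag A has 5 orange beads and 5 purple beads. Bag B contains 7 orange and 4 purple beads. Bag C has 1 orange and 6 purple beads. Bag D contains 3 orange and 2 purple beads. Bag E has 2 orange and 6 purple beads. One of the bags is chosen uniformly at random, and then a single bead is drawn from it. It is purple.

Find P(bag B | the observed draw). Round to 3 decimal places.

0.127

Compute the likelihood of this draw for each case: P(data | bag A) = (5/10) = 0.5; P(data | bag B) = (4/11) = 0.36364; P(data | bag C) = (6/7) = 0.85714; P(data | bag D) = (2/5) = 0.4; P(data | bag E) = (6/8) = 0.75.
Multiplying each by its prior: 1/5 · 0.5 = 0.1, 1/5 · 0.36364 = 0.072727, 1/5 · 0.85714 = 0.17143, 1/5 · 0.4 = 0.08, 1/5 · 0.75 = 0.15; these sum to 0.57416.
So P(bag B | data) = (0.072727) / (0.57416) = 0.12667.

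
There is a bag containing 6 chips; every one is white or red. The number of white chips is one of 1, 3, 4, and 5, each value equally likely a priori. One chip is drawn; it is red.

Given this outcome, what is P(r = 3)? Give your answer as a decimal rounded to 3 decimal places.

For each hypothesis, P(data | H) works out to: P(data | r = 1) = (5/6) = 5/6; P(data | r = 3) = (3/6) = 1/2; P(data | r = 4) = (2/6) = 1/3; P(data | r = 5) = (1/6) = 1/6.
Multiplying each by its prior: 1/4 · 5/6 = 5/24, 1/4 · 1/2 = 1/8, 1/4 · 1/3 = 1/12, 1/4 · 1/6 = 1/24; these sum to 11/24.
So P(r = 3 | data) = (1/8) / (11/24) = 3/11.

0.273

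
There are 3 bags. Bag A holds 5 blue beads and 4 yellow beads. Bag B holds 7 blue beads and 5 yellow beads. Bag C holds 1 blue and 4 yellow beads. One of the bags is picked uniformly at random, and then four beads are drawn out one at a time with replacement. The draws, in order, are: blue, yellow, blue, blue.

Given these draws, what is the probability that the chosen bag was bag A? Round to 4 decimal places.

For each hypothesis, P(data | H) works out to: P(data | bag A) = (5/9)(4/9)(5/9)(5/9) = 0.076208; P(data | bag B) = (7/12)(5/12)(7/12)(7/12) = 0.082706; P(data | bag C) = (1/5)(4/5)(1/5)(1/5) = 0.0064.
Multiplying each by its prior: 1/3 · 0.076208 = 0.025403, 1/3 · 0.082706 = 0.027569, 1/3 · 0.0064 = 0.0021333; summing to 0.055105.
Hence P(bag A | data) = (0.025403) / (0.055105) = 0.46099.

0.4610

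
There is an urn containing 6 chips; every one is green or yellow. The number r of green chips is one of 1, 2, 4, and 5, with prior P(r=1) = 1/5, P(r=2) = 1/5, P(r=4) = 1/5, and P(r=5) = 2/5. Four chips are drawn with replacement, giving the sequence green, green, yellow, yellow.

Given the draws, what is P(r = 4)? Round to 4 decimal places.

For each hypothesis, P(data | H) works out to: P(data | r = 1) = (1/6)(1/6)(5/6)(5/6) = 0.01929; P(data | r = 2) = (2/6)(2/6)(4/6)(4/6) = 0.049383; P(data | r = 4) = (4/6)(4/6)(2/6)(2/6) = 0.049383; P(data | r = 5) = (5/6)(5/6)(1/6)(1/6) = 0.01929.
Weighting by the prior gives 1/5 · 0.01929 = 0.003858, 1/5 · 0.049383 = 0.0098765, 1/5 · 0.049383 = 0.0098765, 2/5 · 0.01929 = 0.007716; summing to 0.031327.
Therefore the posterior P(r = 4 | data) = (0.0098765) / (0.031327) = 0.31527.

0.3153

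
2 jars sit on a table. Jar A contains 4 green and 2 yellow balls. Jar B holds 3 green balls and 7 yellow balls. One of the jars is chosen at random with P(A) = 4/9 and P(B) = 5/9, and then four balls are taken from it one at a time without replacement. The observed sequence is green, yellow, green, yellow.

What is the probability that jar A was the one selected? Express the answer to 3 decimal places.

The likelihood of the observed sequence under each hypothesis: P(data | jar A) = (4/6)(2/5)(3/4)(1/3) = 1/15; P(data | jar B) = (3/10)(7/9)(2/8)(6/7) = 1/20.
Multiplying each by its prior: 4/9 · 1/15 = 4/135, 5/9 · 1/20 = 1/36; summing to 31/540.
So P(jar A | data) = (4/135) / (31/540) = 16/31.

0.516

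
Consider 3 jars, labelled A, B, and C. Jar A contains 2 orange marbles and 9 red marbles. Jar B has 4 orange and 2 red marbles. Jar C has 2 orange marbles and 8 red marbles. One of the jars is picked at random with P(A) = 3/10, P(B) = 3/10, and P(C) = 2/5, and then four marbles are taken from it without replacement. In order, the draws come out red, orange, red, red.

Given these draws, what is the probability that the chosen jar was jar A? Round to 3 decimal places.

0.417

The likelihood of the observed sequence under each hypothesis: P(data | jar A) = (9/11)(2/10)(8/9)(7/8) = 0.12727; P(data | jar B) = (2/6)(4/5)(1/4)(0/3) = 0; P(data | jar C) = (8/10)(2/9)(7/8)(6/7) = 0.13333.
Weighting by the prior gives 3/10 · 0.12727 = 0.038182, 3/10 · 0 = 0, 2/5 · 0.13333 = 0.053333; these sum to 0.091515.
So P(jar A | data) = (0.038182) / (0.091515) = 0.41722.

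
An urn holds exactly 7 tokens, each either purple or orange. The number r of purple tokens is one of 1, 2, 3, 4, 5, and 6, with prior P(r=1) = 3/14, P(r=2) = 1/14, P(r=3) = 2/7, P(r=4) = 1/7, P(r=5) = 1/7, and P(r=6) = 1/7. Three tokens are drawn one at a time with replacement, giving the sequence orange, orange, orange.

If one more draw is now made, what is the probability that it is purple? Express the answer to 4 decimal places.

Compute the likelihood of the observed sequence for each case: P(data | r = 1) = (6/7)(6/7)(6/7) = 0.62974; P(data | r = 2) = (5/7)(5/7)(5/7) = 0.36443; P(data | r = 3) = (4/7)(4/7)(4/7) = 0.18659; P(data | r = 4) = (3/7)(3/7)(3/7) = 0.078717; P(data | r = 5) = (2/7)(2/7)(2/7) = 0.023324; P(data | r = 6) = (1/7)(1/7)(1/7) = 0.0029155.
The prior-weighted likelihoods are 3/14 · 0.62974 = 0.13494, 1/14 · 0.36443 = 0.026031, 2/7 · 0.18659 = 0.053311, 1/7 · 0.078717 = 0.011245, 1/7 · 0.023324 = 0.0033319, 1/7 · 0.0029155 = 0.00041649; summing to 0.22928.
The posterior is then P(r = 1 | data) = 0.58856, P(r = 2 | data) = 0.11353, P(r = 3 | data) = 0.23252, P(r = 4 | data) = 0.049046, P(r = 5 | data) = 0.014532, P(r = 6 | data) = 0.0018165.
Averaging over the posterior, P(purple next | data) = (1/7)(0.58856) + (2/7)(0.11353) + (3/7)(0.23252) + (4/7)(0.049046) + (5/7)(0.014532) + (6/7)(0.0018165) = 0.25613.

0.2561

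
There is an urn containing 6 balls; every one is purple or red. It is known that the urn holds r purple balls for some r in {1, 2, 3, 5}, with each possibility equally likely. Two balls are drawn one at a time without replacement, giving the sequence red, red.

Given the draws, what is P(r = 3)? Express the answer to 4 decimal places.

0.1579

The likelihood of the observed sequence under each hypothesis: P(data | r = 1) = (5/6)(4/5) = 2/3; P(data | r = 2) = (4/6)(3/5) = 2/5; P(data | r = 3) = (3/6)(2/5) = 1/5; P(data | r = 5) = (1/6)(0/5) = 0.
The prior-weighted likelihoods are 1/4 · 2/3 = 1/6, 1/4 · 2/5 = 1/10, 1/4 · 1/5 = 1/20, 1/4 · 0 = 0; summing to 19/60.
Hence P(r = 3 | data) = (1/20) / (19/60) = 3/19.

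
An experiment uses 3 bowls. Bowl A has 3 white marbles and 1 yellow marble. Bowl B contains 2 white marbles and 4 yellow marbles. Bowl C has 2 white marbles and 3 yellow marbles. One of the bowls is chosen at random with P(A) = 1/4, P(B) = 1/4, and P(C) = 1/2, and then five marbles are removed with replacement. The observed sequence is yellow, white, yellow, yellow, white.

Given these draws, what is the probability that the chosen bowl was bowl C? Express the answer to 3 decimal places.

Compute the likelihood of the observed sequence for each case: P(data | bowl A) = (1/4)(3/4)(1/4)(1/4)(3/4) = 0.0087891; P(data | bowl B) = (4/6)(2/6)(4/6)(4/6)(2/6) = 0.032922; P(data | bowl C) = (3/5)(2/5)(3/5)(3/5)(2/5) = 0.03456.
The prior-weighted likelihoods are 1/4 · 0.0087891 = 0.0021973, 1/4 · 0.032922 = 0.0082305, 1/2 · 0.03456 = 0.01728; with total 0.027708.
So P(bowl C | data) = (0.01728) / (0.027708) = 0.62365.

0.624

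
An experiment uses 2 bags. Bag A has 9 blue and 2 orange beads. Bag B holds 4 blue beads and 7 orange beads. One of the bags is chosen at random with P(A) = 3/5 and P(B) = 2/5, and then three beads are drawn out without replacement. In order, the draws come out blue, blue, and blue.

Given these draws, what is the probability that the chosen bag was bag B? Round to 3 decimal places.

Under each hypothesis, the probability of the observed sequence is: P(data | bag A) = (9/11)(8/10)(7/9) = 28/55; P(data | bag B) = (4/11)(3/10)(2/9) = 4/165.
The prior-weighted likelihoods are 3/5 · 28/55 = 84/275, 2/5 · 4/165 = 8/825; with total 52/165.
Hence P(bag B | data) = (8/825) / (52/165) = 2/65.

0.031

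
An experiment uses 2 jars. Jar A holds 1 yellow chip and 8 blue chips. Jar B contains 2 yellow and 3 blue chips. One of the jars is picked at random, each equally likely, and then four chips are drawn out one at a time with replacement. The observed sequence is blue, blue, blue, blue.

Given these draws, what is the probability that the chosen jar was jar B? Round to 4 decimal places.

For each hypothesis, P(data | H) works out to: P(data | jar A) = (8/9)(8/9)(8/9)(8/9) = 0.6243; P(data | jar B) = (3/5)(3/5)(3/5)(3/5) = 0.1296.
Multiplying each by its prior: 1/2 · 0.6243 = 0.31215, 1/2 · 0.1296 = 0.0648; with total 0.37695.
Therefore the posterior P(jar B | data) = (0.0648) / (0.37695) = 0.17191.

0.1719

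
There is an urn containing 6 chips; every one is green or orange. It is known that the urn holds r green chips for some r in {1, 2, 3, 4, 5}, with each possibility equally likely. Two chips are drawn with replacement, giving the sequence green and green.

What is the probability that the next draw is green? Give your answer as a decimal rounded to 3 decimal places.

0.682

Compute the likelihood of the observed sequence for each case: P(data | r = 1) = (1/6)(1/6) = 1/36; P(data | r = 2) = (2/6)(2/6) = 1/9; P(data | r = 3) = (3/6)(3/6) = 1/4; P(data | r = 4) = (4/6)(4/6) = 4/9; P(data | r = 5) = (5/6)(5/6) = 25/36.
Multiplying each by its prior: 1/5 · 1/36 = 1/180, 1/5 · 1/9 = 1/45, 1/5 · 1/4 = 1/20, 1/5 · 4/9 = 4/45, 1/5 · 25/36 = 5/36; with total 11/36.
Dividing through by the total gives posterior P(r = 1 | data) = 1/55, P(r = 2 | data) = 4/55, P(r = 3 | data) = 9/55, P(r = 4 | data) = 16/55, P(r = 5 | data) = 5/11.
The predictive probability is P(green next | data) = (1/6)(1/55) + (1/3)(4/55) + (1/2)(9/55) + (2/3)(16/55) + (5/6)(5/11) = 15/22.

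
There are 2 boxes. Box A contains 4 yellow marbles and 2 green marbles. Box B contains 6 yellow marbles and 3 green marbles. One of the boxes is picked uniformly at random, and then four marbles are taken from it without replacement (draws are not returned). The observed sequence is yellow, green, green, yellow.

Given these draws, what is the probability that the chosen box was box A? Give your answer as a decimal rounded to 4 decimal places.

0.5283

Under each hypothesis, the probability of the observed sequence is: P(data | box A) = (4/6)(2/5)(1/4)(3/3) = 1/15; P(data | box B) = (6/9)(3/8)(2/7)(5/6) = 5/84.
Weighting by the prior gives 1/2 · 1/15 = 1/30, 1/2 · 5/84 = 5/168; with total 53/840.
So P(box A | data) = (1/30) / (53/840) = 28/53.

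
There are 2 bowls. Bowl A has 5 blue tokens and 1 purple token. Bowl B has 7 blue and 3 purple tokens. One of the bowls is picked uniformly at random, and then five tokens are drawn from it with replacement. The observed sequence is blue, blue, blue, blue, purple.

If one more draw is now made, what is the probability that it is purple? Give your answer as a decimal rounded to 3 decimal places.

Under each hypothesis, the probability of the observed sequence is: P(data | bowl A) = (5/6)(5/6)(5/6)(5/6)(1/6) = 0.080376; P(data | bowl B) = (7/10)(7/10)(7/10)(7/10)(3/10) = 0.07203.
Weighting by the prior gives 1/2 · 0.080376 = 0.040188, 1/2 · 0.07203 = 0.036015; with total 0.076203.
Dividing through by the total gives posterior P(bowl A | data) = 0.52738, P(bowl B | data) = 0.47262.
The predictive probability is P(purple next | data) = (1/6)(0.52738) + (3/10)(0.47262) = 0.22968.

0.230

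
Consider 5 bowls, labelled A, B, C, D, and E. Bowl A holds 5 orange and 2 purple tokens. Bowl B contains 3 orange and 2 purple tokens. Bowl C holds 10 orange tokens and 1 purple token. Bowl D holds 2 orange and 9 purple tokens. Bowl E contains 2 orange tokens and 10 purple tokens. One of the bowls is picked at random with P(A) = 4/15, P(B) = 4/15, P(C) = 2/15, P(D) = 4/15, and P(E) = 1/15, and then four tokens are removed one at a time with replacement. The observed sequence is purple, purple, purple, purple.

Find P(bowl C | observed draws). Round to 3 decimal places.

The likelihood of the observed sequence under each hypothesis: P(data | bowl A) = (2/7)(2/7)(2/7)(2/7) = 0.0066639; P(data | bowl B) = (2/5)(2/5)(2/5)(2/5) = 0.0256; P(data | bowl C) = (1/11)(1/11)(1/11)(1/11) = 6.8301e-05; P(data | bowl D) = (9/11)(9/11)(9/11)(9/11) = 0.44813; P(data | bowl E) = (10/12)(10/12)(10/12)(10/12) = 0.48225.
Multiplying each by its prior: 4/15 · 0.0066639 = 0.001777, 4/15 · 0.0256 = 0.0068267, 2/15 · 6.8301e-05 = 9.1068e-06, 4/15 · 0.44813 = 0.1195, 1/15 · 0.48225 = 0.03215; summing to 0.16026.
Therefore the posterior P(bowl C | data) = (9.1068e-06) / (0.16026) = 5.6824e-05.

0.000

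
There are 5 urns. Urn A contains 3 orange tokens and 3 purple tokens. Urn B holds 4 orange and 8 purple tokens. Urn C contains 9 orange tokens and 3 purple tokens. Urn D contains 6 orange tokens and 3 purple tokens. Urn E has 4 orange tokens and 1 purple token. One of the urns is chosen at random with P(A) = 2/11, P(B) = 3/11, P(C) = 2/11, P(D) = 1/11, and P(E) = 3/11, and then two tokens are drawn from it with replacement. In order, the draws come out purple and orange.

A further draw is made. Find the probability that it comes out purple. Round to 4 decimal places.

0.4271

Compute the likelihood of the observed sequence for each case: P(data | urn A) = (3/6)(3/6) = 0.25; P(data | urn B) = (8/12)(4/12) = 0.22222; P(data | urn C) = (3/12)(9/12) = 0.1875; P(data | urn D) = (3/9)(6/9) = 0.22222; P(data | urn E) = (1/5)(4/5) = 0.16.
Multiplying each by its prior: 2/11 · 0.25 = 0.045455, 3/11 · 0.22222 = 0.060606, 2/11 · 0.1875 = 0.034091, 1/11 · 0.22222 = 0.020202, 3/11 · 0.16 = 0.043636; these sum to 0.20399.
The posterior is then P(urn A | data) = 0.22283, P(urn B | data) = 0.2971, P(urn C | data) = 0.16712, P(urn D | data) = 0.099034, P(urn E | data) = 0.21391.
Averaging over the posterior, P(purple next | data) = (1/2)(0.22283) + (2/3)(0.2971) + (1/4)(0.16712) + (1/3)(0.099034) + (1/5)(0.21391) = 0.42706.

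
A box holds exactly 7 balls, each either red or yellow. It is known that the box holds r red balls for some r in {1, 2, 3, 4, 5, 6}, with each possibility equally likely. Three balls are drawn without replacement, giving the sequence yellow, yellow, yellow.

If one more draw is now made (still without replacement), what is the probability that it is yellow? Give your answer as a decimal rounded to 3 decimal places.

The likelihood of the observed sequence under each hypothesis: P(data | r = 1) = (6/7)(5/6)(4/5) = 4/7; P(data | r = 2) = (5/7)(4/6)(3/5) = 2/7; P(data | r = 3) = (4/7)(3/6)(2/5) = 4/35; P(data | r = 4) = (3/7)(2/6)(1/5) = 1/35; P(data | r = 5) = (2/7)(1/6)(0/5) = 0; P(data | r = 6) = (1/7)(0/6) = 0.
Weighting by the prior gives 1/6 · 4/7 = 2/21, 1/6 · 2/7 = 1/21, 1/6 · 4/35 = 2/105, 1/6 · 1/35 = 1/210, 1/6 · 0 = 0, 1/6 · 0 = 0; summing to 1/6.
Dividing through by the total gives posterior P(r = 1 | data) = 4/7, P(r = 2 | data) = 2/7, P(r = 3 | data) = 4/35, P(r = 4 | data) = 1/35, P(r = 5 | data) = 0, P(r = 6 | data) = 0.
Averaging over the posterior, P(yellow next | data) = (3/4)(4/7) + (1/2)(2/7) + (1/4)(4/35) + (0)(1/35) = 3/5.

0.600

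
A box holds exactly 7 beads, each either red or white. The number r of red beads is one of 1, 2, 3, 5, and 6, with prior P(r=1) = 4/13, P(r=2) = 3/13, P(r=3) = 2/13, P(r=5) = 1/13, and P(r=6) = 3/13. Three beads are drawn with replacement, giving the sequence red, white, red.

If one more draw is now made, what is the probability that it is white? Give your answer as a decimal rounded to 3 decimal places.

For each hypothesis, P(data | H) works out to: P(data | r = 1) = (1/7)(6/7)(1/7) = 0.017493; P(data | r = 2) = (2/7)(5/7)(2/7) = 0.058309; P(data | r = 3) = (3/7)(4/7)(3/7) = 0.10496; P(data | r = 5) = (5/7)(2/7)(5/7) = 0.14577; P(data | r = 6) = (6/7)(1/7)(6/7) = 0.10496.
The prior-weighted likelihoods are 4/13 · 0.017493 = 0.0053824, 3/13 · 0.058309 = 0.013456, 2/13 · 0.10496 = 0.016147, 1/13 · 0.14577 = 0.011213, 3/13 · 0.10496 = 0.024221; with total 0.070419.
The posterior is then P(r = 1 | data) = 0.076433, P(r = 2 | data) = 0.19108, P(r = 3 | data) = 0.2293, P(r = 5 | data) = 0.15924, P(r = 6 | data) = 0.34395.
So P(white next | data) = Σ P(white next | H) P(H | data) = (6/7)(0.076433) + (5/7)(0.19108) + (4/7)(0.2293) + (2/7)(0.15924) + (1/7)(0.34395) = 0.42766.

0.428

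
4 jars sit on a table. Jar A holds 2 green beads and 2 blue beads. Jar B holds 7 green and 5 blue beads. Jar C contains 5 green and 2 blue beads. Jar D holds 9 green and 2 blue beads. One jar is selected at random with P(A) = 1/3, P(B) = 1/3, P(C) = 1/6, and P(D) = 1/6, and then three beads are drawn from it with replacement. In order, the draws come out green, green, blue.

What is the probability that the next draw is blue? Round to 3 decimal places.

0.383

Under each hypothesis, the probability of the observed sequence is: P(data | jar A) = (2/4)(2/4)(2/4) = 0.125; P(data | jar B) = (7/12)(7/12)(5/12) = 0.14178; P(data | jar C) = (5/7)(5/7)(2/7) = 0.14577; P(data | jar D) = (9/11)(9/11)(2/11) = 0.12171.
Weighting by the prior gives 1/3 · 0.125 = 0.041667, 1/3 · 0.14178 = 0.047261, 1/6 · 0.14577 = 0.024295, 1/6 · 0.12171 = 0.020285; these sum to 0.13351.
Normalising, the posterior is P(jar A | data) = 0.31209, P(jar B | data) = 0.35399, P(jar C | data) = 0.18198, P(jar D | data) = 0.15194.
So P(blue next | data) = Σ P(blue next | H) P(H | data) = (1/2)(0.31209) + (5/12)(0.35399) + (2/7)(0.18198) + (2/11)(0.15194) = 0.38316.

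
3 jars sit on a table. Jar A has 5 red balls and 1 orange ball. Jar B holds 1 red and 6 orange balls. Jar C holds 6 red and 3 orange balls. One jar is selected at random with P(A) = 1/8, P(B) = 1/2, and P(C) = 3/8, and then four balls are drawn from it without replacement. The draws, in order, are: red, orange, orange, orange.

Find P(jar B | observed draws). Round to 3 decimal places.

The likelihood of the observed sequence under each hypothesis: P(data | jar A) = (5/6)(1/5)(0/4) = 0; P(data | jar B) = (1/7)(6/6)(5/5)(4/4) = 1/7; P(data | jar C) = (6/9)(3/8)(2/7)(1/6) = 1/84.
Multiplying each by its prior: 1/8 · 0 = 0, 1/2 · 1/7 = 1/14, 3/8 · 1/84 = 1/224; with total 17/224.
So P(jar B | data) = (1/14) / (17/224) = 16/17.

0.941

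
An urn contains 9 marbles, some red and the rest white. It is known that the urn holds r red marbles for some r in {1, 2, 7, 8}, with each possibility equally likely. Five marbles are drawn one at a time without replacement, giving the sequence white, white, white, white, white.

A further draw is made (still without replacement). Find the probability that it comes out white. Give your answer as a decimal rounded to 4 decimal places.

0.6818

Compute the likelihood of the observed sequence for each case: P(data | r = 1) = (8/9)(7/8)(6/7)(5/6)(4/5) = 4/9; P(data | r = 2) = (7/9)(6/8)(5/7)(4/6)(3/5) = 1/6; P(data | r = 7) = (2/9)(1/8)(0/7) = 0; P(data | r = 8) = (1/9)(0/8) = 0.
The prior-weighted likelihoods are 1/4 · 4/9 = 1/9, 1/4 · 1/6 = 1/24, 1/4 · 0 = 0, 1/4 · 0 = 0; with total 11/72.
Dividing through by the total gives posterior P(r = 1 | data) = 8/11, P(r = 2 | data) = 3/11, P(r = 7 | data) = 0, P(r = 8 | data) = 0.
So P(white next | data) = Σ P(white next | H) P(H | data) = (3/4)(8/11) + (1/2)(3/11) = 15/22.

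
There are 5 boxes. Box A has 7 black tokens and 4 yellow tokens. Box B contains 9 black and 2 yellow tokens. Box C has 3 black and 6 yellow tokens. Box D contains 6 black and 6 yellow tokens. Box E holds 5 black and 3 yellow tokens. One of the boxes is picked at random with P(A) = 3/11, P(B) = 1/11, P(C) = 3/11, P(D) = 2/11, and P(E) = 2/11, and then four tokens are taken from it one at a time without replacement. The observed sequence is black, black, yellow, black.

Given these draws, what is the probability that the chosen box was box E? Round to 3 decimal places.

Compute the likelihood of the observed sequence for each case: P(data | box A) = (7/11)(6/10)(4/9)(5/8) = 7/66; P(data | box B) = (9/11)(8/10)(2/9)(7/8) = 7/55; P(data | box C) = (3/9)(2/8)(6/7)(1/6) = 1/84; P(data | box D) = (6/12)(5/11)(6/10)(4/9) = 2/33; P(data | box E) = (5/8)(4/7)(3/6)(3/5) = 3/28.
Weighting by the prior gives 3/11 · 7/66 = 7/242, 1/11 · 7/55 = 7/605, 3/11 · 1/84 = 1/308, 2/11 · 2/33 = 4/363, 2/11 · 3/28 = 3/154; these sum to 49/660.
Hence P(box E | data) = (3/154) / (49/660) = 90/343.

0.262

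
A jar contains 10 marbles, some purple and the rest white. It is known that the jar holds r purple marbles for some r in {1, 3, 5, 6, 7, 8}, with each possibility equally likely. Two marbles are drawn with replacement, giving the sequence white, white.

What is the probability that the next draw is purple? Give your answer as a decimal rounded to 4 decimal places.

For each hypothesis, P(data | H) works out to: P(data | r = 1) = (9/10)(9/10) = 81/100; P(data | r = 3) = (7/10)(7/10) = 49/100; P(data | r = 5) = (5/10)(5/10) = 1/4; P(data | r = 6) = (4/10)(4/10) = 4/25; P(data | r = 7) = (3/10)(3/10) = 9/100; P(data | r = 8) = (2/10)(2/10) = 1/25.
The prior-weighted likelihoods are 1/6 · 81/100 = 27/200, 1/6 · 49/100 = 49/600, 1/6 · 1/4 = 1/24, 1/6 · 4/25 = 2/75, 1/6 · 9/100 = 3/200, 1/6 · 1/25 = 1/150; with total 23/75.
The posterior is then P(r = 1 | data) = 81/184, P(r = 3 | data) = 49/184, P(r = 5 | data) = 25/184, P(r = 6 | data) = 2/23, P(r = 7 | data) = 9/184, P(r = 8 | data) = 1/46.
The predictive probability is P(purple next | data) = (1/10)(81/184) + (3/10)(49/184) + (1/2)(25/184) + (3/5)(2/23) + (7/10)(9/184) + (4/5)(1/46) = 34/115.

0.2957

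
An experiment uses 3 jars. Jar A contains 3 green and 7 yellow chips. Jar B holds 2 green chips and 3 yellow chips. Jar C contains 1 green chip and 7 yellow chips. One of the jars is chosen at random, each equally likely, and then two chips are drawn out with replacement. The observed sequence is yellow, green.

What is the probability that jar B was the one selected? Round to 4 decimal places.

The likelihood of the observed sequence under each hypothesis: P(data | jar A) = (7/10)(3/10) = 21/100; P(data | jar B) = (3/5)(2/5) = 6/25; P(data | jar C) = (7/8)(1/8) = 7/64.
Multiplying each by its prior: 1/3 · 21/100 = 7/100, 1/3 · 6/25 = 2/25, 1/3 · 7/64 = 7/192; these sum to 179/960.
By Bayes' rule, P(jar B | data) = (2/25) / (179/960) = 384/895.

0.4291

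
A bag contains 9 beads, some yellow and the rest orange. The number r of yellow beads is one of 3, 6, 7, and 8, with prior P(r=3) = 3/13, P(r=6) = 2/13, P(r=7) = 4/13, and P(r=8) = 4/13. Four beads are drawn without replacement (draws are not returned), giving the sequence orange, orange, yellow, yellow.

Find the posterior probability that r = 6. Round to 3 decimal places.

Under each hypothesis, the probability of the observed sequence is: P(data | r = 3) = (6/9)(5/8)(3/7)(2/6) = 0.059524; P(data | r = 6) = (3/9)(2/8)(6/7)(5/6) = 0.059524; P(data | r = 7) = (2/9)(1/8)(7/7)(6/6) = 0.027778; P(data | r = 8) = (1/9)(0/8) = 0.
The prior-weighted likelihoods are 3/13 · 0.059524 = 0.013736, 2/13 · 0.059524 = 0.0091575, 4/13 · 0.027778 = 0.008547, 4/13 · 0 = 0; with total 0.031441.
Therefore the posterior P(r = 6 | data) = (0.0091575) / (0.031441) = 0.29126.

0.291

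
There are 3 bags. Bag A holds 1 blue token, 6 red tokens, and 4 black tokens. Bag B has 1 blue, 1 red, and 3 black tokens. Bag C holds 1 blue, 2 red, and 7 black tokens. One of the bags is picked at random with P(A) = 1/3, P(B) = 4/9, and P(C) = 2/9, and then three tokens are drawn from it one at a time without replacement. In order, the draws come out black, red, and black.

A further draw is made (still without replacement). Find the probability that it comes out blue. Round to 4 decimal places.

0.3060

Under each hypothesis, the probability of the observed sequence is: P(data | bag A) = (4/11)(6/10)(3/9) = 0.072727; P(data | bag B) = (3/5)(1/4)(2/3) = 0.1; P(data | bag C) = (7/10)(2/9)(6/8) = 0.11667.
Weighting by the prior gives 1/3 · 0.072727 = 0.024242, 4/9 · 0.1 = 0.044444, 2/9 · 0.11667 = 0.025926; these sum to 0.094613.
Dividing through by the total gives posterior P(bag A | data) = 0.25623, P(bag B | data) = 0.46975, P(bag C | data) = 0.27402.
Averaging over the posterior, P(blue next | data) = (1/8)(0.25623) + (1/2)(0.46975) + (1/7)(0.27402) = 0.30605.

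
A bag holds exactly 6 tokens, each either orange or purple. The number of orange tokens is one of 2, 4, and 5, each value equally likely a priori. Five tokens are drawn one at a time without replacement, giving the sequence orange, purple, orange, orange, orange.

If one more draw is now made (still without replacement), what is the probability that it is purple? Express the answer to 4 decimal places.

Under each hypothesis, the probability of the observed sequence is: P(data | r = 2) = (2/6)(4/5)(1/4)(0/3) = 0; P(data | r = 4) = (4/6)(2/5)(3/4)(2/3)(1/2) = 1/15; P(data | r = 5) = (5/6)(1/5)(4/4)(3/3)(2/2) = 1/6.
Multiplying each by its prior: 1/3 · 0 = 0, 1/3 · 1/15 = 1/45, 1/3 · 1/6 = 1/18; with total 7/90.
The posterior is then P(r = 2 | data) = 0, P(r = 4 | data) = 2/7, P(r = 5 | data) = 5/7.
Averaging over the posterior, P(purple next | data) = (1)(2/7) + (0)(5/7) = 2/7.

0.2857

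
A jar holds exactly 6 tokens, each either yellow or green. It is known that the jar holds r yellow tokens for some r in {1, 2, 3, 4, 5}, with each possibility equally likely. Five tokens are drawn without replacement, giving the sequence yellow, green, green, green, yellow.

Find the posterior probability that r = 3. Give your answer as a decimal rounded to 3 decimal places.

Compute the likelihood of the observed sequence for each case: P(data | r = 1) = (1/6)(5/5)(4/4)(3/3)(0/2) = 0; P(data | r = 2) = (2/6)(4/5)(3/4)(2/3)(1/2) = 1/15; P(data | r = 3) = (3/6)(3/5)(2/4)(1/3)(2/2) = 1/20; P(data | r = 4) = (4/6)(2/5)(1/4)(0/3) = 0; P(data | r = 5) = (5/6)(1/5)(0/4) = 0.
The prior-weighted likelihoods are 1/5 · 0 = 0, 1/5 · 1/15 = 1/75, 1/5 · 1/20 = 1/100, 1/5 · 0 = 0, 1/5 · 0 = 0; these sum to 7/300.
Therefore the posterior P(r = 3 | data) = (1/100) / (7/300) = 3/7.

0.429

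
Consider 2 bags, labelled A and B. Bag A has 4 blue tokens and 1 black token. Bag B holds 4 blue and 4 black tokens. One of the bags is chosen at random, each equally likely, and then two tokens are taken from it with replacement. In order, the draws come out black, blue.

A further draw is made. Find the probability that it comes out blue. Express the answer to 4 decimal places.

For each hypothesis, P(data | H) works out to: P(data | bag A) = (1/5)(4/5) = 4/25; P(data | bag B) = (4/8)(4/8) = 1/4.
Multiplying each by its prior: 1/2 · 4/25 = 2/25, 1/2 · 1/4 = 1/8; with total 41/200.
Normalising, the posterior is P(bag A | data) = 16/41, P(bag B | data) = 25/41.
The predictive probability is P(blue next | data) = (4/5)(16/41) + (1/2)(25/41) = 253/410.

0.6171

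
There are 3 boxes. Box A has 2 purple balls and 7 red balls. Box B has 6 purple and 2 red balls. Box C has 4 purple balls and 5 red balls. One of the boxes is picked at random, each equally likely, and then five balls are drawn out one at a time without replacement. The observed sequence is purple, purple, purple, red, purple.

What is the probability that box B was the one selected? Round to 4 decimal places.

Under each hypothesis, the probability of the observed sequence is: P(data | box A) = (2/9)(1/8)(0/7) = 0; P(data | box B) = (6/8)(5/7)(4/6)(2/5)(3/4) = 3/28; P(data | box C) = (4/9)(3/8)(2/7)(5/6)(1/5) = 1/126.
The prior-weighted likelihoods are 1/3 · 0 = 0, 1/3 · 3/28 = 1/28, 1/3 · 1/126 = 1/378; these sum to 29/756.
By Bayes' rule, P(box B | data) = (1/28) / (29/756) = 27/29.

0.9310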